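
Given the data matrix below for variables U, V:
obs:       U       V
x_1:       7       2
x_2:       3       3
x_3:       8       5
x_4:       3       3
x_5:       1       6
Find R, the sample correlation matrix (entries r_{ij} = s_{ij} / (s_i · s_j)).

Step 1 — column means:
  mean(U) = (7 + 3 + 8 + 3 + 1) / 5 = 22/5 = 4.4
  mean(V) = (2 + 3 + 5 + 3 + 6) / 5 = 19/5 = 3.8

Step 2 — sample variances and covariances s[i,j] = (1/(n-1)) · Σ_k (x_{k,i} - mean_i) · (x_{k,j} - mean_j), with n-1 = 4:
  s[U,U] = ((2.6)·(2.6) + (-1.4)·(-1.4) + (3.6)·(3.6) + (-1.4)·(-1.4) + (-3.4)·(-3.4)) / 4 = 35.2/4 = 8.8
  s[U,V] = ((2.6)·(-1.8) + (-1.4)·(-0.8) + (3.6)·(1.2) + (-1.4)·(-0.8) + (-3.4)·(2.2)) / 4 = -5.6/4 = -1.4
  s[V,V] = ((-1.8)·(-1.8) + (-0.8)·(-0.8) + (1.2)·(1.2) + (-0.8)·(-0.8) + (2.2)·(2.2)) / 4 = 10.8/4 = 2.7
  Sample standard deviations s_i = √(s[i,i]):
  s(U) = √(8.8) = 2.9665
  s(V) = √(2.7) = 1.6432

Step 3 — r_{ij} = s_{ij} / (s_i · s_j):
  r[U,U] = 1 (diagonal).
  r[U,V] = -1.4 / (2.9665 · 1.6432) = -1.4 / 4.8744 = -0.2872
  r[V,V] = 1 (diagonal).

R is symmetric with unit diagonal. Assembling:

R = [[1, -0.2872],
 [-0.2872, 1]]


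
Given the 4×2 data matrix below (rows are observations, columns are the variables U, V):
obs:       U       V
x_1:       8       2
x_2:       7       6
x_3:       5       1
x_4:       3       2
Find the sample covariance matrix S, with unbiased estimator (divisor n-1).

Step 1 — column means:
  mean(U) = (8 + 7 + 5 + 3) / 4 = 23/4 = 5.75
  mean(V) = (2 + 6 + 1 + 2) / 4 = 11/4 = 2.75

Step 2 — sample covariance S[i,j] = (1/(n-1)) · Σ_k (x_{k,i} - mean_i) · (x_{k,j} - mean_j), with n-1 = 3.
  S[U,U] = ((2.25)·(2.25) + (1.25)·(1.25) + (-0.75)·(-0.75) + (-2.75)·(-2.75)) / 3 = 14.75/3 = 4.9167
  S[U,V] = ((2.25)·(-0.75) + (1.25)·(3.25) + (-0.75)·(-1.75) + (-2.75)·(-0.75)) / 3 = 5.75/3 = 1.9167
  S[V,V] = ((-0.75)·(-0.75) + (3.25)·(3.25) + (-1.75)·(-1.75) + (-0.75)·(-0.75)) / 3 = 14.75/3 = 4.9167

S is symmetric (S[j,i] = S[i,j]). Assembling:

S = [[4.9167, 1.9167],
 [1.9167, 4.9167]]


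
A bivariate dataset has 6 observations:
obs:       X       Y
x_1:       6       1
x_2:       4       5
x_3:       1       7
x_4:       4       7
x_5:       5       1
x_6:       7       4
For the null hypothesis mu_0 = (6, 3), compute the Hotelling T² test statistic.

Step 1 — sample mean vector:
  mean(X) = (6 + 4 + 1 + 4 + 5 + 7) / 6 = 27/6 = 4.5
  mean(Y) = (1 + 5 + 7 + 7 + 1 + 4) / 6 = 25/6 = 4.1667
  x̄ = (4.5, 4.1667),  deviation x̄ - mu_0 = (4.5, 4.1667) - (6, 3) = (-1.5, 1.1667).

Step 2 — sample covariance matrix, S[i,j] = (1/(n-1)) · Σ_k (x_{k,i} - mean_i) · (x_{k,j} - mean_j), divisor n-1 = 5:
  S[X,X] = ((1.5)·(1.5) + (-0.5)·(-0.5) + (-3.5)·(-3.5) + (-0.5)·(-0.5) + (0.5)·(0.5) + (2.5)·(2.5)) / 5 = 21.5/5 = 4.3
  S[X,Y] = ((1.5)·(-3.1667) + (-0.5)·(0.8333) + (-3.5)·(2.8333) + (-0.5)·(2.8333) + (0.5)·(-3.1667) + (2.5)·(-0.1667)) / 5 = -18.5/5 = -3.7
  S[Y,Y] = ((-3.1667)·(-3.1667) + (0.8333)·(0.8333) + (2.8333)·(2.8333) + (2.8333)·(2.8333) + (-3.1667)·(-3.1667) + (-0.1667)·(-0.1667)) / 5 = 36.8333/5 = 7.3667
  S = [[4.3, -3.7],
 [-3.7, 7.3667]].

Step 3 — invert S. det(S) = 4.3·7.3667 - (-3.7)² = 17.9867.
  S^{-1} = (1/det) · [[d, -b], [-b, a]] = [[0.4096, 0.2057],
 [0.2057, 0.2391]].

Step 4 — quadratic form (x̄ - mu_0)^T · S^{-1} · (x̄ - mu_0):
  S^{-1} · (x̄ - mu_0) = (-0.3744, -0.0297),
  (x̄ - mu_0)^T · [...] = (-1.5)·(-0.3744) + (1.1667)·(-0.0297) = 0.5269.

Step 5 — scale by n: T² = 6 · 0.5269 = 3.1616.

T² ≈ 3.1616


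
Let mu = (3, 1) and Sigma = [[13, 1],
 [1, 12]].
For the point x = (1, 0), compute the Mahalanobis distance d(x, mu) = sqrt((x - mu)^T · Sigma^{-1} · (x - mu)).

Step 1 — centre the observation: (x - mu) = (-2, -1).

Step 2 — invert Sigma. det(Sigma) = 13·12 - (1)² = 155.
  Sigma^{-1} = (1/det) · [[d, -b], [-b, a]] = [[0.0774, -0.0065],
 [-0.0065, 0.0839]].

Step 3 — form the quadratic (x - mu)^T · Sigma^{-1} · (x - mu):
  Sigma^{-1} · (x - mu) = (-0.1484, -0.071).
  (x - mu)^T · [Sigma^{-1} · (x - mu)] = (-2)·(-0.1484) + (-1)·(-0.071) = 0.3677.

Step 4 — take square root: d = √(0.3677) ≈ 0.6064.

d(x, mu) = √(0.3677) ≈ 0.6064


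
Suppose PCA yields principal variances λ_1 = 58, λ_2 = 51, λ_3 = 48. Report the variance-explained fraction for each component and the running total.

Step 1 — total variance = trace(Sigma) = Σ λ_i = 58 + 51 + 48 = 157.

Step 2 — fraction explained by component i = λ_i / Σ λ:
  PC1: 58/157 = 0.3694
  PC2: 51/157 = 0.3248
  PC3: 48/157 = 0.3057

Step 3 — cumulative fraction after k components = (λ_1 + ... + λ_k) / Σ λ:
  k = 1: 58/157 = 0.3694
  k = 2: (58 + 51)/157 = 109/157 = 0.6943
  k = 3: (58 + 51 + 48)/157 = 157/157 = 1

Summary (fraction, with percent):

explained: PC1 0.3694 (36.94%), PC2 0.3248 (32.48%), PC3 0.3057 (30.57%);  cumulative: 0.3694, 0.6943, 1


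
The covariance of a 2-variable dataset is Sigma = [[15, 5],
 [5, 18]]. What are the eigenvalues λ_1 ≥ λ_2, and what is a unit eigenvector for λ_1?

Step 1 — characteristic polynomial of 2×2 Sigma:
  det(Sigma - λI) = λ² - trace · λ + det = 0.
  trace = 15 + 18 = 33, det = 15·18 - (5)² = 245.
Step 2 — discriminant:
  Δ = trace² - 4·det = 1089 - 980 = 109.
Step 3 — eigenvalues:
  λ = (trace ± √Δ)/2 = (33 ± 10.4403)/2,
  λ_1 = 21.7202,  λ_2 = 11.2798.

Step 4 — unit eigenvector for λ_1: solve (Sigma - λ_1 I)v = 0. First row:
  (15 - 21.7202)·v_x + (5)·v_y = 0, i.e. (-6.7202)·v_x + (5)·v_y = 0,
  so v ∝ (b, λ_1 - a) = (5, 6.7202) = u.
  ||u|| = √((5)² + (6.7202)²) = √(70.1605) ≈ 8.3762,
  v_1 = u/||u|| ≈ (0.5969, 0.8023) (||v_1|| = 1).

λ_1 = 21.7202,  λ_2 = 11.2798;  v_1 ≈ (0.5969, 0.8023)


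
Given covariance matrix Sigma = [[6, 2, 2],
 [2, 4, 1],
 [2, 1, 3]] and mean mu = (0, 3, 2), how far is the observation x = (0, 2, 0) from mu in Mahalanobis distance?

Step 1 — centre the observation: (x - mu) = (0, -1, -2).

Step 2 — invert Sigma (cofactor / det for 3×3, or solve directly):
  Sigma^{-1} = [[0.2391, -0.087, -0.1304],
 [-0.087, 0.3043, -0.0435],
 [-0.1304, -0.0435, 0.4348]].

Step 3 — form the quadratic (x - mu)^T · Sigma^{-1} · (x - mu):
  Sigma^{-1} · (x - mu) = (0.3478, -0.2174, -0.8261).
  (x - mu)^T · [Sigma^{-1} · (x - mu)] = (0)·(0.3478) + (-1)·(-0.2174) + (-2)·(-0.8261) = 1.8696.

Step 4 — take square root: d = √(1.8696) ≈ 1.3673.

d(x, mu) = √(1.8696) ≈ 1.3673


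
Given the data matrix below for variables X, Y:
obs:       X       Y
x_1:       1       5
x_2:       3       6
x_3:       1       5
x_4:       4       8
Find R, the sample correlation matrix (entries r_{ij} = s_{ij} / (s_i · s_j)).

Step 1 — column means:
  mean(X) = (1 + 3 + 1 + 4) / 4 = 9/4 = 2.25
  mean(Y) = (5 + 6 + 5 + 8) / 4 = 24/4 = 6

Step 2 — sample variances and covariances s[i,j] = (1/(n-1)) · Σ_k (x_{k,i} - mean_i) · (x_{k,j} - mean_j), with n-1 = 3:
  s[X,X] = ((-1.25)·(-1.25) + (0.75)·(0.75) + (-1.25)·(-1.25) + (1.75)·(1.75)) / 3 = 6.75/3 = 2.25
  s[X,Y] = ((-1.25)·(-1) + (0.75)·(0) + (-1.25)·(-1) + (1.75)·(2)) / 3 = 6/3 = 2
  s[Y,Y] = ((-1)·(-1) + (0)·(0) + (-1)·(-1) + (2)·(2)) / 3 = 6/3 = 2
  Sample standard deviations s_i = √(s[i,i]):
  s(X) = √(2.25) = 1.5
  s(Y) = √(2) = 1.4142

Step 3 — r_{ij} = s_{ij} / (s_i · s_j):
  r[X,X] = 1 (diagonal).
  r[X,Y] = 2 / (1.5 · 1.4142) = 2 / 2.1213 = 0.9428
  r[Y,Y] = 1 (diagonal).

R is symmetric with unit diagonal. Assembling:

R = [[1, 0.9428],
 [0.9428, 1]]


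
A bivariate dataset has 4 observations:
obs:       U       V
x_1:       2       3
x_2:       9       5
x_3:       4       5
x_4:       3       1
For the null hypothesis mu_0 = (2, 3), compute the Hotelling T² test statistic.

Step 1 — sample mean vector:
  mean(U) = (2 + 9 + 4 + 3) / 4 = 18/4 = 4.5
  mean(V) = (3 + 5 + 5 + 1) / 4 = 14/4 = 3.5
  x̄ = (4.5, 3.5),  deviation x̄ - mu_0 = (4.5, 3.5) - (2, 3) = (2.5, 0.5).

Step 2 — sample covariance matrix, S[i,j] = (1/(n-1)) · Σ_k (x_{k,i} - mean_i) · (x_{k,j} - mean_j), divisor n-1 = 3:
  S[U,U] = ((-2.5)·(-2.5) + (4.5)·(4.5) + (-0.5)·(-0.5) + (-1.5)·(-1.5)) / 3 = 29/3 = 9.6667
  S[U,V] = ((-2.5)·(-0.5) + (4.5)·(1.5) + (-0.5)·(1.5) + (-1.5)·(-2.5)) / 3 = 11/3 = 3.6667
  S[V,V] = ((-0.5)·(-0.5) + (1.5)·(1.5) + (1.5)·(1.5) + (-2.5)·(-2.5)) / 3 = 11/3 = 3.6667
  S = [[9.6667, 3.6667],
 [3.6667, 3.6667]].

Step 3 — invert S. det(S) = 9.6667·3.6667 - (3.6667)² = 22.
  S^{-1} = (1/det) · [[d, -b], [-b, a]] = [[0.1667, -0.1667],
 [-0.1667, 0.4394]].

Step 4 — quadratic form (x̄ - mu_0)^T · S^{-1} · (x̄ - mu_0):
  S^{-1} · (x̄ - mu_0) = (0.3333, -0.197),
  (x̄ - mu_0)^T · [...] = (2.5)·(0.3333) + (0.5)·(-0.197) = 0.7348.

Step 5 — scale by n: T² = 4 · 0.7348 = 2.9394.

T² ≈ 2.9394


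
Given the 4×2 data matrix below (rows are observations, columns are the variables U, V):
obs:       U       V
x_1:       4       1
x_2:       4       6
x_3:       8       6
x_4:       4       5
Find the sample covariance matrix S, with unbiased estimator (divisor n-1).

Step 1 — column means:
  mean(U) = (4 + 4 + 8 + 4) / 4 = 20/4 = 5
  mean(V) = (1 + 6 + 6 + 5) / 4 = 18/4 = 4.5

Step 2 — sample covariance S[i,j] = (1/(n-1)) · Σ_k (x_{k,i} - mean_i) · (x_{k,j} - mean_j), with n-1 = 3.
  S[U,U] = ((-1)·(-1) + (-1)·(-1) + (3)·(3) + (-1)·(-1)) / 3 = 12/3 = 4
  S[U,V] = ((-1)·(-3.5) + (-1)·(1.5) + (3)·(1.5) + (-1)·(0.5)) / 3 = 6/3 = 2
  S[V,V] = ((-3.5)·(-3.5) + (1.5)·(1.5) + (1.5)·(1.5) + (0.5)·(0.5)) / 3 = 17/3 = 5.6667

S is symmetric (S[j,i] = S[i,j]). Assembling:

S = [[4, 2],
 [2, 5.6667]]


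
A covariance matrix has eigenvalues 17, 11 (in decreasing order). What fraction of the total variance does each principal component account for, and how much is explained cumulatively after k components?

Step 1 — total variance = trace(Sigma) = Σ λ_i = 17 + 11 = 28.

Step 2 — fraction explained by component i = λ_i / Σ λ:
  PC1: 17/28 = 0.6071
  PC2: 11/28 = 0.3929

Step 3 — cumulative fraction after k components = (λ_1 + ... + λ_k) / Σ λ:
  k = 1: 17/28 = 0.6071
  k = 2: (17 + 11)/28 = 28/28 = 1

Summary (fraction, with percent):

explained: PC1 0.6071 (60.71%), PC2 0.3929 (39.29%);  cumulative: 0.6071, 1


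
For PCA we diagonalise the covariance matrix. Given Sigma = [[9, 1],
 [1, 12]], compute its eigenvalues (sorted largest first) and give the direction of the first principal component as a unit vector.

Step 1 — characteristic polynomial of 2×2 Sigma:
  det(Sigma - λI) = λ² - trace · λ + det = 0.
  trace = 9 + 12 = 21, det = 9·12 - (1)² = 107.
Step 2 — discriminant:
  Δ = trace² - 4·det = 441 - 428 = 13.
Step 3 — eigenvalues:
  λ = (trace ± √Δ)/2 = (21 ± 3.6056)/2,
  λ_1 = 12.3028,  λ_2 = 8.6972.

Step 4 — unit eigenvector for λ_1: solve (Sigma - λ_1 I)v = 0. First row:
  (9 - 12.3028)·v_x + (1)·v_y = 0, i.e. (-3.3028)·v_x + (1)·v_y = 0,
  so v ∝ (b, λ_1 - a) = (1, 3.3028) = u.
  ||u|| = √((1)² + (3.3028)²) = √(11.9083) ≈ 3.4508,
  v_1 = u/||u|| ≈ (0.2898, 0.9571) (||v_1|| = 1).

λ_1 = 12.3028,  λ_2 = 8.6972;  v_1 ≈ (0.2898, 0.9571)


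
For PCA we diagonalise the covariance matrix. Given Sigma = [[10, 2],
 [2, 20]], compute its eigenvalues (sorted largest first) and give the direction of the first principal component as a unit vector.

Step 1 — characteristic polynomial of 2×2 Sigma:
  det(Sigma - λI) = λ² - trace · λ + det = 0.
  trace = 10 + 20 = 30, det = 10·20 - (2)² = 196.
Step 2 — discriminant:
  Δ = trace² - 4·det = 900 - 784 = 116.
Step 3 — eigenvalues:
  λ = (trace ± √Δ)/2 = (30 ± 10.7703)/2,
  λ_1 = 20.3852,  λ_2 = 9.6148.

Step 4 — unit eigenvector for λ_1: solve (Sigma - λ_1 I)v = 0. First row:
  (10 - 20.3852)·v_x + (2)·v_y = 0, i.e. (-10.3852)·v_x + (2)·v_y = 0,
  so v ∝ (b, λ_1 - a) = (2, 10.3852) = u.
  ||u|| = √((2)² + (10.3852)²) = √(111.8516) ≈ 10.576,
  v_1 = u/||u|| ≈ (0.1891, 0.982) (||v_1|| = 1).

λ_1 = 20.3852,  λ_2 = 9.6148;  v_1 ≈ (0.1891, 0.982)


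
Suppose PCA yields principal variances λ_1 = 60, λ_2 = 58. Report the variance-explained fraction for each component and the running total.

Step 1 — total variance = trace(Sigma) = Σ λ_i = 60 + 58 = 118.

Step 2 — fraction explained by component i = λ_i / Σ λ:
  PC1: 60/118 = 0.5085
  PC2: 58/118 = 0.4915

Step 3 — cumulative fraction after k components = (λ_1 + ... + λ_k) / Σ λ:
  k = 1: 60/118 = 0.5085
  k = 2: (60 + 58)/118 = 118/118 = 1

Summary (fraction, with percent):

explained: PC1 0.5085 (50.85%), PC2 0.4915 (49.15%);  cumulative: 0.5085, 1


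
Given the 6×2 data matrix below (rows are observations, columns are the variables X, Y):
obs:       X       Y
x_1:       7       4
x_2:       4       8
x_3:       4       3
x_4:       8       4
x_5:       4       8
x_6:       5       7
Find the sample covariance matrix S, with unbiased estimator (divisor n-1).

Step 1 — column means:
  mean(X) = (7 + 4 + 4 + 8 + 4 + 5) / 6 = 32/6 = 5.3333
  mean(Y) = (4 + 8 + 3 + 4 + 8 + 7) / 6 = 34/6 = 5.6667

Step 2 — sample covariance S[i,j] = (1/(n-1)) · Σ_k (x_{k,i} - mean_i) · (x_{k,j} - mean_j), with n-1 = 5.
  S[X,X] = ((1.6667)·(1.6667) + (-1.3333)·(-1.3333) + (-1.3333)·(-1.3333) + (2.6667)·(2.6667) + (-1.3333)·(-1.3333) + (-0.3333)·(-0.3333)) / 5 = 15.3333/5 = 3.0667
  S[X,Y] = ((1.6667)·(-1.6667) + (-1.3333)·(2.3333) + (-1.3333)·(-2.6667) + (2.6667)·(-1.6667) + (-1.3333)·(2.3333) + (-0.3333)·(1.3333)) / 5 = -10.3333/5 = -2.0667
  S[Y,Y] = ((-1.6667)·(-1.6667) + (2.3333)·(2.3333) + (-2.6667)·(-2.6667) + (-1.6667)·(-1.6667) + (2.3333)·(2.3333) + (1.3333)·(1.3333)) / 5 = 25.3333/5 = 5.0667

S is symmetric (S[j,i] = S[i,j]). Assembling:

S = [[3.0667, -2.0667],
 [-2.0667, 5.0667]]


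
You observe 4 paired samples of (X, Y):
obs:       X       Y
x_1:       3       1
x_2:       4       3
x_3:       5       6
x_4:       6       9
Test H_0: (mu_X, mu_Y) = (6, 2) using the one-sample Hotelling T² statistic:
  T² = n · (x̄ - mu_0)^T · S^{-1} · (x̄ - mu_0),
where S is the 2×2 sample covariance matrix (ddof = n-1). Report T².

Step 1 — sample mean vector:
  mean(X) = (3 + 4 + 5 + 6) / 4 = 18/4 = 4.5
  mean(Y) = (1 + 3 + 6 + 9) / 4 = 19/4 = 4.75
  x̄ = (4.5, 4.75),  deviation x̄ - mu_0 = (4.5, 4.75) - (6, 2) = (-1.5, 2.75).

Step 2 — sample covariance matrix, S[i,j] = (1/(n-1)) · Σ_k (x_{k,i} - mean_i) · (x_{k,j} - mean_j), divisor n-1 = 3:
  S[X,X] = ((-1.5)·(-1.5) + (-0.5)·(-0.5) + (0.5)·(0.5) + (1.5)·(1.5)) / 3 = 5/3 = 1.6667
  S[X,Y] = ((-1.5)·(-3.75) + (-0.5)·(-1.75) + (0.5)·(1.25) + (1.5)·(4.25)) / 3 = 13.5/3 = 4.5
  S[Y,Y] = ((-3.75)·(-3.75) + (-1.75)·(-1.75) + (1.25)·(1.25) + (4.25)·(4.25)) / 3 = 36.75/3 = 12.25
  S = [[1.6667, 4.5],
 [4.5, 12.25]].

Step 3 — invert S. det(S) = 1.6667·12.25 - (4.5)² = 0.1667.
  S^{-1} = (1/det) · [[d, -b], [-b, a]] = [[73.5, -27],
 [-27, 10]].

Step 4 — quadratic form (x̄ - mu_0)^T · S^{-1} · (x̄ - mu_0):
  S^{-1} · (x̄ - mu_0) = (-184.5, 68),
  (x̄ - mu_0)^T · [...] = (-1.5)·(-184.5) + (2.75)·(68) = 463.75.

Step 5 — scale by n: T² = 4 · 463.75 = 1855.

T² ≈ 1855


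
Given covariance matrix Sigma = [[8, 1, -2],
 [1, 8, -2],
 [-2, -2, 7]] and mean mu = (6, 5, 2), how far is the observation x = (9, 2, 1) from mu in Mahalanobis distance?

Step 1 — centre the observation: (x - mu) = (3, -3, -1).

Step 2 — invert Sigma (cofactor / det for 3×3, or solve directly):
  Sigma^{-1} = [[0.1351, -0.0078, 0.0364],
 [-0.0078, 0.1351, 0.0364],
 [0.0364, 0.0364, 0.1636]].

Step 3 — form the quadratic (x - mu)^T · Sigma^{-1} · (x - mu):
  Sigma^{-1} · (x - mu) = (0.3922, -0.4649, -0.1636).
  (x - mu)^T · [Sigma^{-1} · (x - mu)] = (3)·(0.3922) + (-3)·(-0.4649) + (-1)·(-0.1636) = 2.7351.

Step 4 — take square root: d = √(2.7351) ≈ 1.6538.

d(x, mu) = √(2.7351) ≈ 1.6538


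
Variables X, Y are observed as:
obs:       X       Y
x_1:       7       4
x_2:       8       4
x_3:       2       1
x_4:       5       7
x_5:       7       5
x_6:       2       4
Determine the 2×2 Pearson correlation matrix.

Step 1 — column means:
  mean(X) = (7 + 8 + 2 + 5 + 7 + 2) / 6 = 31/6 = 5.1667
  mean(Y) = (4 + 4 + 1 + 7 + 5 + 4) / 6 = 25/6 = 4.1667

Step 2 — sample variances and covariances s[i,j] = (1/(n-1)) · Σ_k (x_{k,i} - mean_i) · (x_{k,j} - mean_j), with n-1 = 5:
  s[X,X] = ((1.8333)·(1.8333) + (2.8333)·(2.8333) + (-3.1667)·(-3.1667) + (-0.1667)·(-0.1667) + (1.8333)·(1.8333) + (-3.1667)·(-3.1667)) / 5 = 34.8333/5 = 6.9667
  s[X,Y] = ((1.8333)·(-0.1667) + (2.8333)·(-0.1667) + (-3.1667)·(-3.1667) + (-0.1667)·(2.8333) + (1.8333)·(0.8333) + (-3.1667)·(-0.1667)) / 5 = 10.8333/5 = 2.1667
  s[Y,Y] = ((-0.1667)·(-0.1667) + (-0.1667)·(-0.1667) + (-3.1667)·(-3.1667) + (2.8333)·(2.8333) + (0.8333)·(0.8333) + (-0.1667)·(-0.1667)) / 5 = 18.8333/5 = 3.7667
  Sample standard deviations s_i = √(s[i,i]):
  s(X) = √(6.9667) = 2.6394
  s(Y) = √(3.7667) = 1.9408

Step 3 — r_{ij} = s_{ij} / (s_i · s_j):
  r[X,X] = 1 (diagonal).
  r[X,Y] = 2.1667 / (2.6394 · 1.9408) = 2.1667 / 5.1226 = 0.423
  r[Y,Y] = 1 (diagonal).

R is symmetric with unit diagonal. Assembling:

R = [[1, 0.423],
 [0.423, 1]]


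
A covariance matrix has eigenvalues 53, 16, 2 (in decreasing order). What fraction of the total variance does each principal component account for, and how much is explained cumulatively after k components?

Step 1 — total variance = trace(Sigma) = Σ λ_i = 53 + 16 + 2 = 71.

Step 2 — fraction explained by component i = λ_i / Σ λ:
  PC1: 53/71 = 0.7465
  PC2: 16/71 = 0.2254
  PC3: 2/71 = 0.0282

Step 3 — cumulative fraction after k components = (λ_1 + ... + λ_k) / Σ λ:
  k = 1: 53/71 = 0.7465
  k = 2: (53 + 16)/71 = 69/71 = 0.9718
  k = 3: (53 + 16 + 2)/71 = 71/71 = 1

Summary (fraction, with percent):

explained: PC1 0.7465 (74.65%), PC2 0.2254 (22.54%), PC3 0.0282 (2.82%);  cumulative: 0.7465, 0.9718, 1


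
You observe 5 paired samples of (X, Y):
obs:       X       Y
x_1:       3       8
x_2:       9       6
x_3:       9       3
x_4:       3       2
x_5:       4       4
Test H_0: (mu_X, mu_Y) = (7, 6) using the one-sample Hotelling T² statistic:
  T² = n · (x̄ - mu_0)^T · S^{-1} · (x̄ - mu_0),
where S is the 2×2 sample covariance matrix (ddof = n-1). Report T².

Step 1 — sample mean vector:
  mean(X) = (3 + 9 + 9 + 3 + 4) / 5 = 28/5 = 5.6
  mean(Y) = (8 + 6 + 3 + 2 + 4) / 5 = 23/5 = 4.6
  x̄ = (5.6, 4.6),  deviation x̄ - mu_0 = (5.6, 4.6) - (7, 6) = (-1.4, -1.4).

Step 2 — sample covariance matrix, S[i,j] = (1/(n-1)) · Σ_k (x_{k,i} - mean_i) · (x_{k,j} - mean_j), divisor n-1 = 4:
  S[X,X] = ((-2.6)·(-2.6) + (3.4)·(3.4) + (3.4)·(3.4) + (-2.6)·(-2.6) + (-1.6)·(-1.6)) / 4 = 39.2/4 = 9.8
  S[X,Y] = ((-2.6)·(3.4) + (3.4)·(1.4) + (3.4)·(-1.6) + (-2.6)·(-2.6) + (-1.6)·(-0.6)) / 4 = -1.8/4 = -0.45
  S[Y,Y] = ((3.4)·(3.4) + (1.4)·(1.4) + (-1.6)·(-1.6) + (-2.6)·(-2.6) + (-0.6)·(-0.6)) / 4 = 23.2/4 = 5.8
  S = [[9.8, -0.45],
 [-0.45, 5.8]].

Step 3 — invert S. det(S) = 9.8·5.8 - (-0.45)² = 56.6375.
  S^{-1} = (1/det) · [[d, -b], [-b, a]] = [[0.1024, 0.0079],
 [0.0079, 0.173]].

Step 4 — quadratic form (x̄ - mu_0)^T · S^{-1} · (x̄ - mu_0):
  S^{-1} · (x̄ - mu_0) = (-0.1545, -0.2534),
  (x̄ - mu_0)^T · [...] = (-1.4)·(-0.1545) + (-1.4)·(-0.2534) = 0.571.

Step 5 — scale by n: T² = 5 · 0.571 = 2.855.

T² ≈ 2.855


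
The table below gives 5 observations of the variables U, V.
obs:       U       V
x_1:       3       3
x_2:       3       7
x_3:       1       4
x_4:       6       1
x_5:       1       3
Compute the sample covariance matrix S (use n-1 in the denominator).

Step 1 — column means:
  mean(U) = (3 + 3 + 1 + 6 + 1) / 5 = 14/5 = 2.8
  mean(V) = (3 + 7 + 4 + 1 + 3) / 5 = 18/5 = 3.6

Step 2 — sample covariance S[i,j] = (1/(n-1)) · Σ_k (x_{k,i} - mean_i) · (x_{k,j} - mean_j), with n-1 = 4.
  S[U,U] = ((0.2)·(0.2) + (0.2)·(0.2) + (-1.8)·(-1.8) + (3.2)·(3.2) + (-1.8)·(-1.8)) / 4 = 16.8/4 = 4.2
  S[U,V] = ((0.2)·(-0.6) + (0.2)·(3.4) + (-1.8)·(0.4) + (3.2)·(-2.6) + (-1.8)·(-0.6)) / 4 = -7.4/4 = -1.85
  S[V,V] = ((-0.6)·(-0.6) + (3.4)·(3.4) + (0.4)·(0.4) + (-2.6)·(-2.6) + (-0.6)·(-0.6)) / 4 = 19.2/4 = 4.8

S is symmetric (S[j,i] = S[i,j]). Assembling:

S = [[4.2, -1.85],
 [-1.85, 4.8]]


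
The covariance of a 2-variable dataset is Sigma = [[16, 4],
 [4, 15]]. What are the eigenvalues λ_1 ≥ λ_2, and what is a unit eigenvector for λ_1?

Step 1 — characteristic polynomial of 2×2 Sigma:
  det(Sigma - λI) = λ² - trace · λ + det = 0.
  trace = 16 + 15 = 31, det = 16·15 - (4)² = 224.
Step 2 — discriminant:
  Δ = trace² - 4·det = 961 - 896 = 65.
Step 3 — eigenvalues:
  λ = (trace ± √Δ)/2 = (31 ± 8.0623)/2,
  λ_1 = 19.5311,  λ_2 = 11.4689.

Step 4 — unit eigenvector for λ_1: solve (Sigma - λ_1 I)v = 0. First row:
  (16 - 19.5311)·v_x + (4)·v_y = 0, i.e. (-3.5311)·v_x + (4)·v_y = 0,
  so v ∝ (b, λ_1 - a) = (4, 3.5311) = u.
  ||u|| = √((4)² + (3.5311)²) = √(28.4689) ≈ 5.3356,
  v_1 = u/||u|| ≈ (0.7497, 0.6618) (||v_1|| = 1).

λ_1 = 19.5311,  λ_2 = 11.4689;  v_1 ≈ (0.7497, 0.6618)


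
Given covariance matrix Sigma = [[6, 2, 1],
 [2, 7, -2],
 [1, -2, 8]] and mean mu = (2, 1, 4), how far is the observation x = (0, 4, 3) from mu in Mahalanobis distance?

Step 1 — centre the observation: (x - mu) = (-2, 3, -1).

Step 2 — invert Sigma (cofactor / det for 3×3, or solve directly):
  Sigma^{-1} = [[0.1962, -0.0679, -0.0415],
 [-0.0679, 0.1774, 0.0528],
 [-0.0415, 0.0528, 0.1434]].

Step 3 — form the quadratic (x - mu)^T · Sigma^{-1} · (x - mu):
  Sigma^{-1} · (x - mu) = (-0.5547, 0.6151, 0.0981).
  (x - mu)^T · [Sigma^{-1} · (x - mu)] = (-2)·(-0.5547) + (3)·(0.6151) + (-1)·(0.0981) = 2.8566.

Step 4 — take square root: d = √(2.8566) ≈ 1.6901.

d(x, mu) = √(2.8566) ≈ 1.6901


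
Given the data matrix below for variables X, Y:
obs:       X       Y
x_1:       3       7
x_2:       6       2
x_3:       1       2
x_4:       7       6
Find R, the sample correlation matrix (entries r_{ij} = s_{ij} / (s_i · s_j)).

Step 1 — column means:
  mean(X) = (3 + 6 + 1 + 7) / 4 = 17/4 = 4.25
  mean(Y) = (7 + 2 + 2 + 6) / 4 = 17/4 = 4.25

Step 2 — sample variances and covariances s[i,j] = (1/(n-1)) · Σ_k (x_{k,i} - mean_i) · (x_{k,j} - mean_j), with n-1 = 3:
  s[X,X] = ((-1.25)·(-1.25) + (1.75)·(1.75) + (-3.25)·(-3.25) + (2.75)·(2.75)) / 3 = 22.75/3 = 7.5833
  s[X,Y] = ((-1.25)·(2.75) + (1.75)·(-2.25) + (-3.25)·(-2.25) + (2.75)·(1.75)) / 3 = 4.75/3 = 1.5833
  s[Y,Y] = ((2.75)·(2.75) + (-2.25)·(-2.25) + (-2.25)·(-2.25) + (1.75)·(1.75)) / 3 = 20.75/3 = 6.9167
  Sample standard deviations s_i = √(s[i,i]):
  s(X) = √(7.5833) = 2.7538
  s(Y) = √(6.9167) = 2.63

Step 3 — r_{ij} = s_{ij} / (s_i · s_j):
  r[X,X] = 1 (diagonal).
  r[X,Y] = 1.5833 / (2.7538 · 2.63) = 1.5833 / 7.2423 = 0.2186
  r[Y,Y] = 1 (diagonal).

R is symmetric with unit diagonal. Assembling:

R = [[1, 0.2186],
 [0.2186, 1]]


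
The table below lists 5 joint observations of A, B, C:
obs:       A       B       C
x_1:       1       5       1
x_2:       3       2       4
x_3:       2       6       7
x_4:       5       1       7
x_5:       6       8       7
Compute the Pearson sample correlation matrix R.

Step 1 — column means:
  mean(A) = (1 + 3 + 2 + 5 + 6) / 5 = 17/5 = 3.4
  mean(B) = (5 + 2 + 6 + 1 + 8) / 5 = 22/5 = 4.4
  mean(C) = (1 + 4 + 7 + 7 + 7) / 5 = 26/5 = 5.2

Step 2 — sample variances and covariances s[i,j] = (1/(n-1)) · Σ_k (x_{k,i} - mean_i) · (x_{k,j} - mean_j), with n-1 = 4:
  s[A,A] = ((-2.4)·(-2.4) + (-0.4)·(-0.4) + (-1.4)·(-1.4) + (1.6)·(1.6) + (2.6)·(2.6)) / 4 = 17.2/4 = 4.3
  s[A,B] = ((-2.4)·(0.6) + (-0.4)·(-2.4) + (-1.4)·(1.6) + (1.6)·(-3.4) + (2.6)·(3.6)) / 4 = 1.2/4 = 0.3
  s[A,C] = ((-2.4)·(-4.2) + (-0.4)·(-1.2) + (-1.4)·(1.8) + (1.6)·(1.8) + (2.6)·(1.8)) / 4 = 15.6/4 = 3.9
  s[B,B] = ((0.6)·(0.6) + (-2.4)·(-2.4) + (1.6)·(1.6) + (-3.4)·(-3.4) + (3.6)·(3.6)) / 4 = 33.2/4 = 8.3
  s[B,C] = ((0.6)·(-4.2) + (-2.4)·(-1.2) + (1.6)·(1.8) + (-3.4)·(1.8) + (3.6)·(1.8)) / 4 = 3.6/4 = 0.9
  s[C,C] = ((-4.2)·(-4.2) + (-1.2)·(-1.2) + (1.8)·(1.8) + (1.8)·(1.8) + (1.8)·(1.8)) / 4 = 28.8/4 = 7.2
  Sample standard deviations s_i = √(s[i,i]):
  s(A) = √(4.3) = 2.0736
  s(B) = √(8.3) = 2.881
  s(C) = √(7.2) = 2.6833

Step 3 — r_{ij} = s_{ij} / (s_i · s_j):
  r[A,A] = 1 (diagonal).
  r[A,B] = 0.3 / (2.0736 · 2.881) = 0.3 / 5.9741 = 0.0502
  r[A,C] = 3.9 / (2.0736 · 2.6833) = 3.9 / 5.5642 = 0.7009
  r[B,B] = 1 (diagonal).
  r[B,C] = 0.9 / (2.881 · 2.6833) = 0.9 / 7.7305 = 0.1164
  r[C,C] = 1 (diagonal).

R is symmetric with unit diagonal. Assembling:

R = [[1, 0.0502, 0.7009],
 [0.0502, 1, 0.1164],
 [0.7009, 0.1164, 1]]


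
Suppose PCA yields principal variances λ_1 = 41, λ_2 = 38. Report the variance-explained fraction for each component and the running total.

Step 1 — total variance = trace(Sigma) = Σ λ_i = 41 + 38 = 79.

Step 2 — fraction explained by component i = λ_i / Σ λ:
  PC1: 41/79 = 0.519
  PC2: 38/79 = 0.481

Step 3 — cumulative fraction after k components = (λ_1 + ... + λ_k) / Σ λ:
  k = 1: 41/79 = 0.519
  k = 2: (41 + 38)/79 = 79/79 = 1

Summary (fraction, with percent):

explained: PC1 0.519 (51.9%), PC2 0.481 (48.1%);  cumulative: 0.519, 1


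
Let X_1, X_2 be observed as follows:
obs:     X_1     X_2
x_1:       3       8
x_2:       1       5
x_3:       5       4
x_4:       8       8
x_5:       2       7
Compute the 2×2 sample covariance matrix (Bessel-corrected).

Step 1 — column means:
  mean(X_1) = (3 + 1 + 5 + 8 + 2) / 5 = 19/5 = 3.8
  mean(X_2) = (8 + 5 + 4 + 8 + 7) / 5 = 32/5 = 6.4

Step 2 — sample covariance S[i,j] = (1/(n-1)) · Σ_k (x_{k,i} - mean_i) · (x_{k,j} - mean_j), with n-1 = 4.
  S[X_1,X_1] = ((-0.8)·(-0.8) + (-2.8)·(-2.8) + (1.2)·(1.2) + (4.2)·(4.2) + (-1.8)·(-1.8)) / 4 = 30.8/4 = 7.7
  S[X_1,X_2] = ((-0.8)·(1.6) + (-2.8)·(-1.4) + (1.2)·(-2.4) + (4.2)·(1.6) + (-1.8)·(0.6)) / 4 = 5.4/4 = 1.35
  S[X_2,X_2] = ((1.6)·(1.6) + (-1.4)·(-1.4) + (-2.4)·(-2.4) + (1.6)·(1.6) + (0.6)·(0.6)) / 4 = 13.2/4 = 3.3

S is symmetric (S[j,i] = S[i,j]). Assembling:

S = [[7.7, 1.35],
 [1.35, 3.3]]


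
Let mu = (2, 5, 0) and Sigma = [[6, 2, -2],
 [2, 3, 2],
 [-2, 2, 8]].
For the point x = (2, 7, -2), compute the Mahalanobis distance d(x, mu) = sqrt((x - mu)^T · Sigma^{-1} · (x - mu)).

Step 1 — centre the observation: (x - mu) = (0, 2, -2).

Step 2 — invert Sigma (cofactor / det for 3×3, or solve directly):
  Sigma^{-1} = [[0.3333, -0.3333, 0.1667],
 [-0.3333, 0.7333, -0.2667],
 [0.1667, -0.2667, 0.2333]].

Step 3 — form the quadratic (x - mu)^T · Sigma^{-1} · (x - mu):
  Sigma^{-1} · (x - mu) = (-1, 2, -1).
  (x - mu)^T · [Sigma^{-1} · (x - mu)] = (0)·(-1) + (2)·(2) + (-2)·(-1) = 6.

Step 4 — take square root: d = √(6) ≈ 2.4495.

d(x, mu) = √(6) ≈ 2.4495


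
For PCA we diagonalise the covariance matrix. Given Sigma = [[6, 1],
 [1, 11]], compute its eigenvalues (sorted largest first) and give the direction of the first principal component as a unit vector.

Step 1 — characteristic polynomial of 2×2 Sigma:
  det(Sigma - λI) = λ² - trace · λ + det = 0.
  trace = 6 + 11 = 17, det = 6·11 - (1)² = 65.
Step 2 — discriminant:
  Δ = trace² - 4·det = 289 - 260 = 29.
Step 3 — eigenvalues:
  λ = (trace ± √Δ)/2 = (17 ± 5.3852)/2,
  λ_1 = 11.1926,  λ_2 = 5.8074.

Step 4 — unit eigenvector for λ_1: solve (Sigma - λ_1 I)v = 0. First row:
  (6 - 11.1926)·v_x + (1)·v_y = 0, i.e. (-5.1926)·v_x + (1)·v_y = 0,
  so v ∝ (b, λ_1 - a) = (1, 5.1926) = u.
  ||u|| = √((1)² + (5.1926)²) = √(27.9629) ≈ 5.288,
  v_1 = u/||u|| ≈ (0.1891, 0.982) (||v_1|| = 1).

λ_1 = 11.1926,  λ_2 = 5.8074;  v_1 ≈ (0.1891, 0.982)


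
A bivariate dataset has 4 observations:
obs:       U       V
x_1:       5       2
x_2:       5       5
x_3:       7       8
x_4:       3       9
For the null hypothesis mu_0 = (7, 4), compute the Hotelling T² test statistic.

Step 1 — sample mean vector:
  mean(U) = (5 + 5 + 7 + 3) / 4 = 20/4 = 5
  mean(V) = (2 + 5 + 8 + 9) / 4 = 24/4 = 6
  x̄ = (5, 6),  deviation x̄ - mu_0 = (5, 6) - (7, 4) = (-2, 2).

Step 2 — sample covariance matrix, S[i,j] = (1/(n-1)) · Σ_k (x_{k,i} - mean_i) · (x_{k,j} - mean_j), divisor n-1 = 3:
  S[U,U] = ((0)·(0) + (0)·(0) + (2)·(2) + (-2)·(-2)) / 3 = 8/3 = 2.6667
  S[U,V] = ((0)·(-4) + (0)·(-1) + (2)·(2) + (-2)·(3)) / 3 = -2/3 = -0.6667
  S[V,V] = ((-4)·(-4) + (-1)·(-1) + (2)·(2) + (3)·(3)) / 3 = 30/3 = 10
  S = [[2.6667, -0.6667],
 [-0.6667, 10]].

Step 3 — invert S. det(S) = 2.6667·10 - (-0.6667)² = 26.2222.
  S^{-1} = (1/det) · [[d, -b], [-b, a]] = [[0.3814, 0.0254],
 [0.0254, 0.1017]].

Step 4 — quadratic form (x̄ - mu_0)^T · S^{-1} · (x̄ - mu_0):
  S^{-1} · (x̄ - mu_0) = (-0.7119, 0.1525),
  (x̄ - mu_0)^T · [...] = (-2)·(-0.7119) + (2)·(0.1525) = 1.7288.

Step 5 — scale by n: T² = 4 · 1.7288 = 6.9153.

T² ≈ 6.9153


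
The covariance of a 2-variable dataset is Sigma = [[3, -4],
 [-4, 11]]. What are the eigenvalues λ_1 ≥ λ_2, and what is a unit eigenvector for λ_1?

Step 1 — characteristic polynomial of 2×2 Sigma:
  det(Sigma - λI) = λ² - trace · λ + det = 0.
  trace = 3 + 11 = 14, det = 3·11 - (-4)² = 17.
Step 2 — discriminant:
  Δ = trace² - 4·det = 196 - 68 = 128.
Step 3 — eigenvalues:
  λ = (trace ± √Δ)/2 = (14 ± 11.3137)/2,
  λ_1 = 12.6569,  λ_2 = 1.3431.

Step 4 — unit eigenvector for λ_1: solve (Sigma - λ_1 I)v = 0. First row:
  (3 - 12.6569)·v_x + (-4)·v_y = 0, i.e. (-9.6569)·v_x + (-4)·v_y = 0,
  so v ∝ (b, λ_1 - a) = (-4, 9.6569); multiply by -1 so the first entry is positive: u = (4, -9.6569).
  ||u|| = √((4)² + (-9.6569)²) = √(109.2548) ≈ 10.4525,
  v_1 = u/||u|| ≈ (0.3827, -0.9239) (||v_1|| = 1).

λ_1 = 12.6569,  λ_2 = 1.3431;  v_1 ≈ (0.3827, -0.9239)


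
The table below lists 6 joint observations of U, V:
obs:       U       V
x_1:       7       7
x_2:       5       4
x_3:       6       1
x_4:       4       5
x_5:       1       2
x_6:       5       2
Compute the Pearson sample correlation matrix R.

Step 1 — column means:
  mean(U) = (7 + 5 + 6 + 4 + 1 + 5) / 6 = 28/6 = 4.6667
  mean(V) = (7 + 4 + 1 + 5 + 2 + 2) / 6 = 21/6 = 3.5

Step 2 — sample variances and covariances s[i,j] = (1/(n-1)) · Σ_k (x_{k,i} - mean_i) · (x_{k,j} - mean_j), with n-1 = 5:
  s[U,U] = ((2.3333)·(2.3333) + (0.3333)·(0.3333) + (1.3333)·(1.3333) + (-0.6667)·(-0.6667) + (-3.6667)·(-3.6667) + (0.3333)·(0.3333)) / 5 = 21.3333/5 = 4.2667
  s[U,V] = ((2.3333)·(3.5) + (0.3333)·(0.5) + (1.3333)·(-2.5) + (-0.6667)·(1.5) + (-3.6667)·(-1.5) + (0.3333)·(-1.5)) / 5 = 9/5 = 1.8
  s[V,V] = ((3.5)·(3.5) + (0.5)·(0.5) + (-2.5)·(-2.5) + (1.5)·(1.5) + (-1.5)·(-1.5) + (-1.5)·(-1.5)) / 5 = 25.5/5 = 5.1
  Sample standard deviations s_i = √(s[i,i]):
  s(U) = √(4.2667) = 2.0656
  s(V) = √(5.1) = 2.2583

Step 3 — r_{ij} = s_{ij} / (s_i · s_j):
  r[U,U] = 1 (diagonal).
  r[U,V] = 1.8 / (2.0656 · 2.2583) = 1.8 / 4.6648 = 0.3859
  r[V,V] = 1 (diagonal).

R is symmetric with unit diagonal. Assembling:

R = [[1, 0.3859],
 [0.3859, 1]]


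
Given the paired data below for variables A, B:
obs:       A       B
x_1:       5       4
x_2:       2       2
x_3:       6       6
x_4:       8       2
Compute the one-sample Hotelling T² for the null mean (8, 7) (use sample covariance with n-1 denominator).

Step 1 — sample mean vector:
  mean(A) = (5 + 2 + 6 + 8) / 4 = 21/4 = 5.25
  mean(B) = (4 + 2 + 6 + 2) / 4 = 14/4 = 3.5
  x̄ = (5.25, 3.5),  deviation x̄ - mu_0 = (5.25, 3.5) - (8, 7) = (-2.75, -3.5).

Step 2 — sample covariance matrix, S[i,j] = (1/(n-1)) · Σ_k (x_{k,i} - mean_i) · (x_{k,j} - mean_j), divisor n-1 = 3:
  S[A,A] = ((-0.25)·(-0.25) + (-3.25)·(-3.25) + (0.75)·(0.75) + (2.75)·(2.75)) / 3 = 18.75/3 = 6.25
  S[A,B] = ((-0.25)·(0.5) + (-3.25)·(-1.5) + (0.75)·(2.5) + (2.75)·(-1.5)) / 3 = 2.5/3 = 0.8333
  S[B,B] = ((0.5)·(0.5) + (-1.5)·(-1.5) + (2.5)·(2.5) + (-1.5)·(-1.5)) / 3 = 11/3 = 3.6667
  S = [[6.25, 0.8333],
 [0.8333, 3.6667]].

Step 3 — invert S. det(S) = 6.25·3.6667 - (0.8333)² = 22.2222.
  S^{-1} = (1/det) · [[d, -b], [-b, a]] = [[0.165, -0.0375],
 [-0.0375, 0.2812]].

Step 4 — quadratic form (x̄ - mu_0)^T · S^{-1} · (x̄ - mu_0):
  S^{-1} · (x̄ - mu_0) = (-0.3225, -0.8812),
  (x̄ - mu_0)^T · [...] = (-2.75)·(-0.3225) + (-3.5)·(-0.8812) = 3.9713.

Step 5 — scale by n: T² = 4 · 3.9713 = 15.885.

T² ≈ 15.885


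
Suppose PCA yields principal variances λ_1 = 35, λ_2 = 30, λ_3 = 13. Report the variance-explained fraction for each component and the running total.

Step 1 — total variance = trace(Sigma) = Σ λ_i = 35 + 30 + 13 = 78.

Step 2 — fraction explained by component i = λ_i / Σ λ:
  PC1: 35/78 = 0.4487
  PC2: 30/78 = 0.3846
  PC3: 13/78 = 0.1667

Step 3 — cumulative fraction after k components = (λ_1 + ... + λ_k) / Σ λ:
  k = 1: 35/78 = 0.4487
  k = 2: (35 + 30)/78 = 65/78 = 0.8333
  k = 3: (35 + 30 + 13)/78 = 78/78 = 1

Summary (fraction, with percent):

explained: PC1 0.4487 (44.87%), PC2 0.3846 (38.46%), PC3 0.1667 (16.67%);  cumulative: 0.4487, 0.8333, 1


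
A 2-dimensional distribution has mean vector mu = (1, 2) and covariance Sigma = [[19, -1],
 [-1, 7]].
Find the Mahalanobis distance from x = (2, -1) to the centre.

Step 1 — centre the observation: (x - mu) = (1, -3).

Step 2 — invert Sigma. det(Sigma) = 19·7 - (-1)² = 132.
  Sigma^{-1} = (1/det) · [[d, -b], [-b, a]] = [[0.053, 0.0076],
 [0.0076, 0.1439]].

Step 3 — form the quadratic (x - mu)^T · Sigma^{-1} · (x - mu):
  Sigma^{-1} · (x - mu) = (0.0303, -0.4242).
  (x - mu)^T · [Sigma^{-1} · (x - mu)] = (1)·(0.0303) + (-3)·(-0.4242) = 1.303.

Step 4 — take square root: d = √(1.303) ≈ 1.1415.

d(x, mu) = √(1.303) ≈ 1.1415


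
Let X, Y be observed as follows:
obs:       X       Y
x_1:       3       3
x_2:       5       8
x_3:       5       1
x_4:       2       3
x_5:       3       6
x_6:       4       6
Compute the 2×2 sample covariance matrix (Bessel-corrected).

Step 1 — column means:
  mean(X) = (3 + 5 + 5 + 2 + 3 + 4) / 6 = 22/6 = 3.6667
  mean(Y) = (3 + 8 + 1 + 3 + 6 + 6) / 6 = 27/6 = 4.5

Step 2 — sample covariance S[i,j] = (1/(n-1)) · Σ_k (x_{k,i} - mean_i) · (x_{k,j} - mean_j), with n-1 = 5.
  S[X,X] = ((-0.6667)·(-0.6667) + (1.3333)·(1.3333) + (1.3333)·(1.3333) + (-1.6667)·(-1.6667) + (-0.6667)·(-0.6667) + (0.3333)·(0.3333)) / 5 = 7.3333/5 = 1.4667
  S[X,Y] = ((-0.6667)·(-1.5) + (1.3333)·(3.5) + (1.3333)·(-3.5) + (-1.6667)·(-1.5) + (-0.6667)·(1.5) + (0.3333)·(1.5)) / 5 = 3/5 = 0.6
  S[Y,Y] = ((-1.5)·(-1.5) + (3.5)·(3.5) + (-3.5)·(-3.5) + (-1.5)·(-1.5) + (1.5)·(1.5) + (1.5)·(1.5)) / 5 = 33.5/5 = 6.7

S is symmetric (S[j,i] = S[i,j]). Assembling:

S = [[1.4667, 0.6],
 [0.6, 6.7]]


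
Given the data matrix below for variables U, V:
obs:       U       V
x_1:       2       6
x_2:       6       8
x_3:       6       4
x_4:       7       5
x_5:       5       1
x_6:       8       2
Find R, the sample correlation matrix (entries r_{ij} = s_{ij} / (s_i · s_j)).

Step 1 — column means:
  mean(U) = (2 + 6 + 6 + 7 + 5 + 8) / 6 = 34/6 = 5.6667
  mean(V) = (6 + 8 + 4 + 5 + 1 + 2) / 6 = 26/6 = 4.3333

Step 2 — sample variances and covariances s[i,j] = (1/(n-1)) · Σ_k (x_{k,i} - mean_i) · (x_{k,j} - mean_j), with n-1 = 5:
  s[U,U] = ((-3.6667)·(-3.6667) + (0.3333)·(0.3333) + (0.3333)·(0.3333) + (1.3333)·(1.3333) + (-0.6667)·(-0.6667) + (2.3333)·(2.3333)) / 5 = 21.3333/5 = 4.2667
  s[U,V] = ((-3.6667)·(1.6667) + (0.3333)·(3.6667) + (0.3333)·(-0.3333) + (1.3333)·(0.6667) + (-0.6667)·(-3.3333) + (2.3333)·(-2.3333)) / 5 = -7.3333/5 = -1.4667
  s[V,V] = ((1.6667)·(1.6667) + (3.6667)·(3.6667) + (-0.3333)·(-0.3333) + (0.6667)·(0.6667) + (-3.3333)·(-3.3333) + (-2.3333)·(-2.3333)) / 5 = 33.3333/5 = 6.6667
  Sample standard deviations s_i = √(s[i,i]):
  s(U) = √(4.2667) = 2.0656
  s(V) = √(6.6667) = 2.582

Step 3 — r_{ij} = s_{ij} / (s_i · s_j):
  r[U,U] = 1 (diagonal).
  r[U,V] = -1.4667 / (2.0656 · 2.582) = -1.4667 / 5.3333 = -0.275
  r[V,V] = 1 (diagonal).

R is symmetric with unit diagonal. Assembling:

R = [[1, -0.275],
 [-0.275, 1]]


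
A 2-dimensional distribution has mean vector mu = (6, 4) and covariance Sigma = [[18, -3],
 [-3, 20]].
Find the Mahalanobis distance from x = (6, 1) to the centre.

Step 1 — centre the observation: (x - mu) = (0, -3).

Step 2 — invert Sigma. det(Sigma) = 18·20 - (-3)² = 351.
  Sigma^{-1} = (1/det) · [[d, -b], [-b, a]] = [[0.057, 0.0085],
 [0.0085, 0.0513]].

Step 3 — form the quadratic (x - mu)^T · Sigma^{-1} · (x - mu):
  Sigma^{-1} · (x - mu) = (-0.0256, -0.1538).
  (x - mu)^T · [Sigma^{-1} · (x - mu)] = (0)·(-0.0256) + (-3)·(-0.1538) = 0.4615.

Step 4 — take square root: d = √(0.4615) ≈ 0.6794.

d(x, mu) = √(0.4615) ≈ 0.6794


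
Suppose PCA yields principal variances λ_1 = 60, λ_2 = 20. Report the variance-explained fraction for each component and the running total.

Step 1 — total variance = trace(Sigma) = Σ λ_i = 60 + 20 = 80.

Step 2 — fraction explained by component i = λ_i / Σ λ:
  PC1: 60/80 = 0.75
  PC2: 20/80 = 0.25

Step 3 — cumulative fraction after k components = (λ_1 + ... + λ_k) / Σ λ:
  k = 1: 60/80 = 0.75
  k = 2: (60 + 20)/80 = 80/80 = 1

Summary (fraction, with percent):

explained: PC1 0.75 (75%), PC2 0.25 (25%);  cumulative: 0.75, 1


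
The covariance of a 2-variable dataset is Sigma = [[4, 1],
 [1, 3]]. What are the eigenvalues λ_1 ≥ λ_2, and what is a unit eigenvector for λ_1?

Step 1 — characteristic polynomial of 2×2 Sigma:
  det(Sigma - λI) = λ² - trace · λ + det = 0.
  trace = 4 + 3 = 7, det = 4·3 - (1)² = 11.
Step 2 — discriminant:
  Δ = trace² - 4·det = 49 - 44 = 5.
Step 3 — eigenvalues:
  λ = (trace ± √Δ)/2 = (7 ± 2.2361)/2,
  λ_1 = 4.618,  λ_2 = 2.382.

Step 4 — unit eigenvector for λ_1: solve (Sigma - λ_1 I)v = 0. First row:
  (4 - 4.618)·v_x + (1)·v_y = 0, i.e. (-0.618)·v_x + (1)·v_y = 0,
  so v ∝ (b, λ_1 - a) = (1, 0.618) = u.
  ||u|| = √((1)² + (0.618)²) = √(1.382) ≈ 1.1756,
  v_1 = u/||u|| ≈ (0.8507, 0.5257) (||v_1|| = 1).

λ_1 = 4.618,  λ_2 = 2.382;  v_1 ≈ (0.8507, 0.5257)


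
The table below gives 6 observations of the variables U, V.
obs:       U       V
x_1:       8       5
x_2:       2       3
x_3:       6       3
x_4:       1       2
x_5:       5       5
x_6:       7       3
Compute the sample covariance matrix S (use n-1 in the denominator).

Step 1 — column means:
  mean(U) = (8 + 2 + 6 + 1 + 5 + 7) / 6 = 29/6 = 4.8333
  mean(V) = (5 + 3 + 3 + 2 + 5 + 3) / 6 = 21/6 = 3.5

Step 2 — sample covariance S[i,j] = (1/(n-1)) · Σ_k (x_{k,i} - mean_i) · (x_{k,j} - mean_j), with n-1 = 5.
  S[U,U] = ((3.1667)·(3.1667) + (-2.8333)·(-2.8333) + (1.1667)·(1.1667) + (-3.8333)·(-3.8333) + (0.1667)·(0.1667) + (2.1667)·(2.1667)) / 5 = 38.8333/5 = 7.7667
  S[U,V] = ((3.1667)·(1.5) + (-2.8333)·(-0.5) + (1.1667)·(-0.5) + (-3.8333)·(-1.5) + (0.1667)·(1.5) + (2.1667)·(-0.5)) / 5 = 10.5/5 = 2.1
  S[V,V] = ((1.5)·(1.5) + (-0.5)·(-0.5) + (-0.5)·(-0.5) + (-1.5)·(-1.5) + (1.5)·(1.5) + (-0.5)·(-0.5)) / 5 = 7.5/5 = 1.5

S is symmetric (S[j,i] = S[i,j]). Assembling:

S = [[7.7667, 2.1],
 [2.1, 1.5]]


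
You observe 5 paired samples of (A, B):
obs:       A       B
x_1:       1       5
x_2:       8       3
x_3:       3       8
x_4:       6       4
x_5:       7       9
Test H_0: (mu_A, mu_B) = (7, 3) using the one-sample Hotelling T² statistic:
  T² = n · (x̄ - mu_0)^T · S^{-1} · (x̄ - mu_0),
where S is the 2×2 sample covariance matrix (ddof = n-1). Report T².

Step 1 — sample mean vector:
  mean(A) = (1 + 8 + 3 + 6 + 7) / 5 = 25/5 = 5
  mean(B) = (5 + 3 + 8 + 4 + 9) / 5 = 29/5 = 5.8
  x̄ = (5, 5.8),  deviation x̄ - mu_0 = (5, 5.8) - (7, 3) = (-2, 2.8).

Step 2 — sample covariance matrix, S[i,j] = (1/(n-1)) · Σ_k (x_{k,i} - mean_i) · (x_{k,j} - mean_j), divisor n-1 = 4:
  S[A,A] = ((-4)·(-4) + (3)·(3) + (-2)·(-2) + (1)·(1) + (2)·(2)) / 4 = 34/4 = 8.5
  S[A,B] = ((-4)·(-0.8) + (3)·(-2.8) + (-2)·(2.2) + (1)·(-1.8) + (2)·(3.2)) / 4 = -5/4 = -1.25
  S[B,B] = ((-0.8)·(-0.8) + (-2.8)·(-2.8) + (2.2)·(2.2) + (-1.8)·(-1.8) + (3.2)·(3.2)) / 4 = 26.8/4 = 6.7
  S = [[8.5, -1.25],
 [-1.25, 6.7]].

Step 3 — invert S. det(S) = 8.5·6.7 - (-1.25)² = 55.3875.
  S^{-1} = (1/det) · [[d, -b], [-b, a]] = [[0.121, 0.0226],
 [0.0226, 0.1535]].

Step 4 — quadratic form (x̄ - mu_0)^T · S^{-1} · (x̄ - mu_0):
  S^{-1} · (x̄ - mu_0) = (-0.1787, 0.3846),
  (x̄ - mu_0)^T · [...] = (-2)·(-0.1787) + (2.8)·(0.3846) = 1.4343.

Step 5 — scale by n: T² = 5 · 1.4343 = 7.1713.

T² ≈ 7.1713
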